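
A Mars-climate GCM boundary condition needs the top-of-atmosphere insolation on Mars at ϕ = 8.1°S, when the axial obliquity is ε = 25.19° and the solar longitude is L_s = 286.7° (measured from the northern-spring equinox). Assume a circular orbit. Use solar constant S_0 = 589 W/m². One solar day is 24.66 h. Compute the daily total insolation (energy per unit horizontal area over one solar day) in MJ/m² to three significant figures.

Solar declination: sin δ = sin ε · sin L_s = sin 25.19° × sin 286.7° = -0.40767, so δ = -24.059°.
cos h₀ = −tan(-8.1°) tan(-24.059°) = -0.0635, h₀ = 1.6344 rad.
Bracket: h₀ sin ϕ sin δ + cos ϕ cos δ sin h₀ = 1.6344×-0.14090×-0.40767 + 0.99002×0.91313×0.99798 = 0.093881 + 0.902191 = 0.996072.
Q̄ = (S_0/π) × [bracket] = (589/π) × 0.996072 = 186.75 W/m².
Daily total = Q̄ × 24.66 h × 3600 s/h = 186.75 × 24.66 × 3600 / 10⁶ = 16.58 MJ/m².

16.6 MJ/m²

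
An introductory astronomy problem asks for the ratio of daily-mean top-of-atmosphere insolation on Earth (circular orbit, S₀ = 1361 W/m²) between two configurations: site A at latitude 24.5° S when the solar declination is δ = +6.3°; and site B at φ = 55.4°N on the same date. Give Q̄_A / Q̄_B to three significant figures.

— Configuration A (φ=-24.5°):
cos H₀ = −tan(-24.5°) tan(+6.300°) = 0.0503, H₀ = 1.5205 rad.
Bracket: H₀ sin φ sin δ + cos φ cos δ sin H₀ = 1.5205×-0.41469×0.10973 + 0.90996×0.99396×0.99873 = -0.069189 + 0.903315 = 0.834126.
Q̄ = (S₀/π) × [bracket] = (1361/π) × 0.834126 = 361.36 W/m².
— Configuration B (φ=+55.4°):
cos H₀ = −tan(+55.4°) tan(+6.300°) = -0.1600, H₀ = 1.7315 rad.
Bracket: H₀ sin φ sin δ + cos φ cos δ sin H₀ = 1.7315×0.82314×0.10973 + 0.56784×0.99396×0.98711 = 0.156395 + 0.557135 = 0.713530.
Q̄ = (S₀/π) × [bracket] = (1361/π) × 0.713530 = 309.12 W/m².
Ratio Q̄_A / Q̄_B = 361.36 / 309.12 = 1.169.

Q̄_A / Q̄_B ≈ 1.17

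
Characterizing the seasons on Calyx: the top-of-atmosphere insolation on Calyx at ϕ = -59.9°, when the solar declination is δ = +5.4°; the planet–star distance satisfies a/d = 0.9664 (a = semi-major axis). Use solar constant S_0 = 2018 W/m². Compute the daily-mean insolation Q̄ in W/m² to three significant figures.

cos h₀ = −tan(-59.9°) tan(+5.400°) = 0.1631, h₀ = 1.4070 rad.
Bracket: h₀ sin ϕ sin δ + cos ϕ cos δ sin h₀ = 1.4070×-0.86515×0.09411 + 0.50151×0.99556×0.98661 = -0.114557 + 0.492598 = 0.378041.
Inverse-square distance factor (a/d)² = 0.9664² = 0.933929.
Q̄ = (S_0/π) × 0.933929 × [bracket] = (2018/π) × 0.933929 × 0.378041 = 226.8 W/m².

Q̄ ≈ 227 W/m²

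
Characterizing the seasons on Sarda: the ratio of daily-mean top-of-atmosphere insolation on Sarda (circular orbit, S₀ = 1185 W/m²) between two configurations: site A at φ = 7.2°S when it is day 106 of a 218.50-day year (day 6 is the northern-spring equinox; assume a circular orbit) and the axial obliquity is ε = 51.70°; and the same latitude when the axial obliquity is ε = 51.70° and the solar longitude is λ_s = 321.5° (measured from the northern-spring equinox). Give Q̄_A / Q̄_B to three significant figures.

— Configuration A (φ=-7.2°):
Solar longitude: λ_s = 360° × (106 − 6)/218.50 = 164.760°.
sin δ = sin 51.70° × sin 164.760° = 0.20629, so δ = +11.905°.
cos H₀ = −tan(-7.2°) tan(+11.905°) = 0.0266, H₀ = 1.5442 rad.
Bracket: H₀ sin φ sin δ + cos φ cos δ sin H₀ = 1.5442×-0.12533×0.20629 + 0.99211×0.97849×0.99965 = -0.039924 + 0.970430 = 0.930506.
Q̄ = (S₀/π) × [bracket] = (1185/π) × 0.930506 = 350.98 W/m².
— Configuration B (φ=-7.2°):
Solar declination: sin δ = sin ε · sin λ_s = sin 51.70° × sin 321.5° = -0.48853, so δ = -29.244°.
cos H₀ = −tan(-7.2°) tan(-29.244°) = -0.0707, H₀ = 1.6416 rad.
Bracket: H₀ sin φ sin δ + cos φ cos δ sin H₀ = 1.6416×-0.12533×-0.48853 + 0.99211×0.87254×0.99750 = 0.100511 + 0.863492 = 0.964003.
Q̄ = (S₀/π) × [bracket] = (1185/π) × 0.964003 = 363.62 W/m².
Ratio Q̄_A / Q̄_B = 350.98 / 363.62 = 0.9652.

Q̄_A / Q̄_B ≈ 0.965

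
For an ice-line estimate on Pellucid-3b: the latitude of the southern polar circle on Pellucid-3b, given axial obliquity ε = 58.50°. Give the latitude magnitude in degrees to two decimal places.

31.50°

The polar circle is the lowest latitude that experiences at least one full rotation of continuous darkness at the northern-summer solstice; it lies at |φ| = 90° − ε = 90° − 58.50° = 31.50°.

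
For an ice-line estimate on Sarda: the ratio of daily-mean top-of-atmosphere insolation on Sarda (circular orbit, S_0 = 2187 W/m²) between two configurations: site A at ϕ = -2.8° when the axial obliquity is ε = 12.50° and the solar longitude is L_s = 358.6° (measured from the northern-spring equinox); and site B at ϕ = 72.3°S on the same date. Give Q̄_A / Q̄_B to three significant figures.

Q̄_A / Q̄_B ≈ 3.20

— Configuration A (ϕ=-2.8°):
Solar declination: sin δ = sin ε · sin L_s = sin 12.50° × sin 358.6° = -0.00529, so δ = -0.303°.
cos h₀ = −tan(-2.8°) tan(-0.303°) = -0.0003, h₀ = 1.5711 rad.
Bracket: h₀ sin ϕ sin δ + cos ϕ cos δ sin h₀ = 1.5711×-0.04885×-0.00529 + 0.99881×0.99999×1.00000 = 0.000406 + 0.998800 = 0.999206.
Q̄ = (S_0/π) × [bracket] = (2187/π) × 0.999206 = 695.59 W/m².
— Configuration B (ϕ=-72.3°):
cos h₀ = −tan(-72.3°) tan(-0.303°) = -0.0166, h₀ = 1.5874 rad.
Bracket: h₀ sin ϕ sin δ + cos ϕ cos δ sin h₀ = 1.5874×-0.95266×-0.00529 + 0.30403×0.99999×0.99986 = 0.008000 + 0.303984 = 0.311984.
Q̄ = (S_0/π) × [bracket] = (2187/π) × 0.311984 = 217.19 W/m².
Ratio Q̄_A / Q̄_B = 695.59 / 217.19 = 3.203.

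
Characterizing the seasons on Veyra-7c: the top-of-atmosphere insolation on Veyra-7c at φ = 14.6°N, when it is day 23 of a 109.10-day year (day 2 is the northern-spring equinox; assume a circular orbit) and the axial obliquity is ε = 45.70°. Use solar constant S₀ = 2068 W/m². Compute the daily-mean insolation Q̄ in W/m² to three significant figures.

Q̄ ≈ 661 W/m²

Solar longitude: λ_s = 360° × (23 − 2)/109.10 = 69.294°.
sin δ = sin 45.70° × sin 69.294° = 0.66946, so δ = +42.026°.
cos H₀ = −tan(+14.6°) tan(+42.026°) = -0.2348, H₀ = 1.8078 rad.
Bracket: H₀ sin φ sin δ + cos φ cos δ sin H₀ = 1.8078×0.25207×0.66946 + 0.96771×0.74284×0.97206 = 0.305068 + 0.698769 = 1.003837.
Q̄ = (S₀/π) × [bracket] = (2068/π) × 1.003837 = 660.8 W/m².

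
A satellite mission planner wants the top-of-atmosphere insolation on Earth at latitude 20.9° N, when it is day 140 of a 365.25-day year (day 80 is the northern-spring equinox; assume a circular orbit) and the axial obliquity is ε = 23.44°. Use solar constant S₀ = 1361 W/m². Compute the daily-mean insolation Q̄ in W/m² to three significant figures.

Solar longitude: λ_s = 360° × (140 − 80)/365.25 = 59.138°.
sin δ = sin 23.44° × sin 59.138° = 0.34146, so δ = +19.966°.
cos H₀ = −tan(+20.9°) tan(+19.966°) = -0.1387, H₀ = 1.7100 rad.
Bracket: H₀ sin φ sin δ + cos φ cos δ sin H₀ = 1.7100×0.35674×0.34146 + 0.93420×0.93990×0.99033 = 0.208299 + 0.869564 = 1.077863.
Q̄ = (S₀/π) × [bracket] = (1361/π) × 1.077863 = 467.0 W/m².

Q̄ ≈ 467 W/m²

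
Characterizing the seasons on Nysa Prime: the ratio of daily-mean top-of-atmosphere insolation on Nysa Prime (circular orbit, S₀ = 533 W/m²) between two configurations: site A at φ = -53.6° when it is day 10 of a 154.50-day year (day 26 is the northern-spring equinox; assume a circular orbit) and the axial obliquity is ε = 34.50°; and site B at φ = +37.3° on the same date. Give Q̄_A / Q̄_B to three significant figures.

Q̄_A / Q̄_B ≈ 2.36

— Configuration A (φ=-53.6°):
Solar longitude: λ_s = 360° × (10 − 26)/154.50 = -37.282°, i.e. -37.282° + 360° = 322.718°.
sin δ = sin 34.50° × sin 322.718° = -0.34309, so δ = -20.065°.
cos H₀ = −tan(-53.6°) tan(-20.065°) = -0.4954, H₀ = 2.0891 rad.
Bracket: H₀ sin φ sin δ + cos φ cos δ sin H₀ = 2.0891×-0.80489×-0.34309 + 0.59342×0.93930×0.86865 = 0.576904 + 0.484185 = 1.061089.
Q̄ = (S₀/π) × [bracket] = (533/π) × 1.061089 = 180.02 W/m².
— Configuration B (φ=+37.3°):
cos H₀ = −tan(+37.3°) tan(-20.065°) = 0.2783, H₀ = 1.2888 rad.
Bracket: H₀ sin φ sin δ + cos φ cos δ sin H₀ = 1.2888×0.60599×-0.34309 + 0.79547×0.93930×0.96051 = -0.267953 + 0.717679 = 0.449726.
Q̄ = (S₀/π) × [bracket] = (533/π) × 0.449726 = 76.300 W/m².
Ratio Q̄_A / Q̄_B = 180.02 / 76.300 = 2.359.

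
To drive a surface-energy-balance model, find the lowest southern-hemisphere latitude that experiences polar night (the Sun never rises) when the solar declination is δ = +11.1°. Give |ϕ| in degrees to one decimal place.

|ϕ| = 78.9°

Polar night requires cos h₀ = −tan ϕ tan δ ≥ 1, i.e. tan ϕ tan δ ≤ −1.
The boundary is |tan ϕ| · |tan δ| = 1, so |ϕ| = 90° − |δ| = 90° − 11.1° = 78.9° in the southern hemisphere.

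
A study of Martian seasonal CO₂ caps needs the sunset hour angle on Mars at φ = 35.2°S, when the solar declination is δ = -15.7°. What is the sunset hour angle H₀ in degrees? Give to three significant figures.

H₀ = 101°

cos H₀ = −tan φ · tan δ = −tan(-35.2°) × tan(-15.700°) = -0.1983, so H₀ = 1.7704 rad = 101.44°.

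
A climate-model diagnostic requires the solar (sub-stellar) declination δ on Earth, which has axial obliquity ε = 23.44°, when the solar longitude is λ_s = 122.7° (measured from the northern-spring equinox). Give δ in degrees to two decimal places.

sin δ = sin ε · sin λ_s = sin 23.44° × sin 122.7° = 0.334743.
δ = arcsin(0.334743) = +19.56°.

δ = +19.56°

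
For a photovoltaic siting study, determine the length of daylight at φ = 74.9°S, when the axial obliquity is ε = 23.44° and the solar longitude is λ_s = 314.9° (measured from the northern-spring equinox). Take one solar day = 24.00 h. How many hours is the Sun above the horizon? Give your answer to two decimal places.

24.00 h

Solar declination: sin δ = sin ε · sin λ_s = sin 23.44° × sin 314.9° = -0.28177, so δ = -16.366°.
Sunrise equation: cos H₀ = −tan φ · tan δ = -1.0884 ≤ −1, so the Sun never sets (polar day) and H₀ = π.
Daylight = 2H₀/(2π) × 24.00 h = (3.1416/π) × 24.00 = 24.00 h.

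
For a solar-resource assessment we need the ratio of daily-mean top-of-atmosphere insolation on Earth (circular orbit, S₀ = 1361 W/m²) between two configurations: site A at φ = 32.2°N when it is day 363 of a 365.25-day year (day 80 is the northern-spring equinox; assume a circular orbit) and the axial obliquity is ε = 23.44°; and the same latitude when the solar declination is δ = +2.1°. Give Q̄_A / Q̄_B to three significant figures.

— Configuration A (φ=+32.2°):
Solar longitude: λ_s = 360° × (363 − 80)/365.25 = 278.932°.
sin δ = sin 23.44° × sin 278.932° = -0.39296, so δ = -23.139°.
cos H₀ = −tan(+32.2°) tan(-23.139°) = 0.2691, H₀ = 1.2983 rad.
Bracket: H₀ sin φ sin δ + cos φ cos δ sin H₀ = 1.2983×0.53288×-0.39296 + 0.84619×0.91955×0.96311 = -0.271865 + 0.749409 = 0.477544.
Q̄ = (S₀/π) × [bracket] = (1361/π) × 0.477544 = 206.88 W/m².
— Configuration B (φ=+32.2°):
cos H₀ = −tan(+32.2°) tan(+2.100°) = -0.0231, H₀ = 1.5939 rad.
Bracket: H₀ sin φ sin δ + cos φ cos δ sin H₀ = 1.5939×0.53288×0.03664 + 0.84619×0.99933×0.99973 = 0.031120 + 0.845395 = 0.876515.
Q̄ = (S₀/π) × [bracket] = (1361/π) × 0.876515 = 379.72 W/m².
Ratio Q̄_A / Q̄_B = 206.88 / 379.72 = 0.5448.

Q̄_A / Q̄_B ≈ 0.545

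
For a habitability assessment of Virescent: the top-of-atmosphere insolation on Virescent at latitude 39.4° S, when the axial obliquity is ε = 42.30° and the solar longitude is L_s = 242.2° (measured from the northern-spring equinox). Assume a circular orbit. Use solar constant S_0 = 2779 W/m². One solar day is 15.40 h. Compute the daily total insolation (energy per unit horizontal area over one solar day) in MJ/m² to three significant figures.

Solar declination: sin δ = sin ε · sin L_s = sin 42.30° × sin 242.2° = -0.59533, so δ = -36.536°.
cos h₀ = −tan(-39.4°) tan(-36.536°) = -0.6086, h₀ = 2.2251 rad.
Bracket: h₀ sin ϕ sin δ + cos ϕ cos δ sin h₀ = 2.2251×-0.63473×-0.59533 + 0.77273×0.80348×0.79346 = 0.840807 + 0.492638 = 1.333445.
Q̄ = (S_0/π) × [bracket] = (2779/π) × 1.333445 = 1179.5 W/m².
Daily total = Q̄ × 15.40 h × 3600 s/h = 1179.5 × 15.40 × 3600 / 10⁶ = 65.39 MJ/m².

65.4 MJ/m²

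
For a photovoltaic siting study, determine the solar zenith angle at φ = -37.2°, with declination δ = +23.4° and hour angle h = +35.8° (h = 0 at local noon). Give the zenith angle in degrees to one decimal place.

cos θ_z = sin φ sin δ + cos φ cos δ cos h = -0.240115 + 0.592903 = 0.352788.
θ_z = arccos(0.352788) = 69.3°.

θ_z = 69.3°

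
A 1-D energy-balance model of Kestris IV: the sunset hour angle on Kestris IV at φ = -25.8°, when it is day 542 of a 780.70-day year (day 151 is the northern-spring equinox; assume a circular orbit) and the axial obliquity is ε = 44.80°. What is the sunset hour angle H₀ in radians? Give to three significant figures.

Solar longitude: λ_s = 360° × (542 − 151)/780.70 = 180.300°.
sin δ = sin 44.80° × sin 180.300° = -0.00369, so δ = -0.211°.
cos H₀ = −tan φ · tan δ = −tan(-25.8°) × tan(-0.211°) = -0.0018, so H₀ = 1.5726 rad = 90.10°.

H₀ = 1.57 rad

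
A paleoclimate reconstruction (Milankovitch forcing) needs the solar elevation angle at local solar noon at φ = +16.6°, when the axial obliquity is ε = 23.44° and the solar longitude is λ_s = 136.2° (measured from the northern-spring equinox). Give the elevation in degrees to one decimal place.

Solar declination: sin δ = sin ε · sin λ_s = sin 23.44° × sin 136.2° = 0.27533, so δ = +15.981°.
At local noon the hour angle is zero, so the zenith angle equals |φ − δ| = |+16.6° − (+15.981°)| = 0.619°.
Elevation = 90° − 0.619° = 89.4°.

89.4°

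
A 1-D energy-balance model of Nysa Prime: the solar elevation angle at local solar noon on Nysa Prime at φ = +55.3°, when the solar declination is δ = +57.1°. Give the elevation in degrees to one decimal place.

At local noon the hour angle is zero, so the zenith angle equals |φ − δ| = |+55.3° − (+57.100°)| = 1.800°.
Elevation = 90° − 1.800° = 88.2°.

88.2°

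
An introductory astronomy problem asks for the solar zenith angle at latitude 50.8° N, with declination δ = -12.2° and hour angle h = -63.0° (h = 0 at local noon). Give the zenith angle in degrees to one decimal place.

cos θ_z = sin φ sin δ + cos φ cos δ cos h = -0.163765 + 0.280455 = 0.116690.
θ_z = arccos(0.116690) = 83.3°.

θ_z = 83.3°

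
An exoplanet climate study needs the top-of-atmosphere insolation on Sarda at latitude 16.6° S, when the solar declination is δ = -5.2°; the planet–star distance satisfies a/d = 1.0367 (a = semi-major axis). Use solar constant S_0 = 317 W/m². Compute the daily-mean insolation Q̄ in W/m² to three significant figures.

cos h₀ = −tan(-16.6°) tan(-5.200°) = -0.0271, h₀ = 1.5979 rad.
Bracket: h₀ sin ϕ sin δ + cos ϕ cos δ sin h₀ = 1.5979×-0.28569×-0.09063 + 0.95832×0.99588×0.99963 = 0.041373 + 0.954019 = 0.995392.
Inverse-square distance factor (a/d)² = 1.0367² = 1.074747.
Q̄ = (S_0/π) × 1.074747 × [bracket] = (317/π) × 1.074747 × 0.995392 = 107.9 W/m².

Q̄ ≈ 108 W/m²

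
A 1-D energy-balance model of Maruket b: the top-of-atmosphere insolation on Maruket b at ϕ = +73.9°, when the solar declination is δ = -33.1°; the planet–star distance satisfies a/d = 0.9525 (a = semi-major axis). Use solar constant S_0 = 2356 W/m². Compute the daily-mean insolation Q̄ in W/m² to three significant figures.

Q̄ ≈ 0.00 W/m²

cos h₀ = −tan(+73.9°) tan(-33.100°) = 2.2585 ≥ 1 ⇒ polar night, h₀ = 0 and Q̄ = 0.
Inverse-square distance factor (a/d)² = 0.9525² = 0.907256.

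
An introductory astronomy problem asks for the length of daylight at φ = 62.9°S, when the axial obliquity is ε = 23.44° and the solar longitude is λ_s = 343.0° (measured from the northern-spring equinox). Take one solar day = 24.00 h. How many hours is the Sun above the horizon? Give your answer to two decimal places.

13.76 h

Solar declination: sin δ = sin ε · sin λ_s = sin 23.44° × sin 343.0° = -0.11630, so δ = -6.679°.
cos H₀ = −tan φ · tan δ = −tan(-62.9°) × tan(-6.679°) = -0.2288, so H₀ = 1.8017 rad = 103.23°.
Daylight = 2H₀/(2π) × 24.00 h = (1.8017/π) × 24.00 = 13.76 h.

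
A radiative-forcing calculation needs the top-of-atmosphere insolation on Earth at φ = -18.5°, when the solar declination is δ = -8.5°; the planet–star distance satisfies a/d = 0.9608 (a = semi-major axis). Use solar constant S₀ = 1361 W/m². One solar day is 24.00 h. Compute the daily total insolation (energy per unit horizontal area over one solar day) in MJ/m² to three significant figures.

35.0 MJ/m²

cos H₀ = −tan(-18.5°) tan(-8.500°) = -0.0500, H₀ = 1.6208 rad.
Bracket: H₀ sin φ sin δ + cos φ cos δ sin H₀ = 1.6208×-0.31730×-0.14781 + 0.94832×0.98902×0.99875 = 0.076016 + 0.936735 = 1.012751.
Inverse-square distance factor (a/d)² = 0.9608² = 0.923137.
Q̄ = (S₀/π) × 0.923137 × [bracket] = (1361/π) × 0.923137 × 1.012751 = 405.02 W/m².
Daily total = Q̄ × 24.00 h × 3600 s/h = 405.02 × 24.00 × 3600 / 10⁶ = 34.99 MJ/m².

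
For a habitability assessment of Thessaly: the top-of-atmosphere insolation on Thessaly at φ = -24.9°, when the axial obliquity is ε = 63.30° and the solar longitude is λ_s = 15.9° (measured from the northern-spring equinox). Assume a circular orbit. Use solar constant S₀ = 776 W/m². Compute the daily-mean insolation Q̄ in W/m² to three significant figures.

Solar declination: sin δ = sin ε · sin λ_s = sin 63.30° × sin 15.9° = 0.24475, so δ = +14.167°.
cos H₀ = −tan(-24.9°) tan(+14.167°) = 0.1172, H₀ = 1.4534 rad.
Bracket: H₀ sin φ sin δ + cos φ cos δ sin H₀ = 1.4534×-0.42104×0.24475 + 0.90704×0.96959×0.99311 = -0.149772 + 0.873397 = 0.723625.
Q̄ = (S₀/π) × [bracket] = (776/π) × 0.723625 = 178.7 W/m².

Q̄ ≈ 179 W/m²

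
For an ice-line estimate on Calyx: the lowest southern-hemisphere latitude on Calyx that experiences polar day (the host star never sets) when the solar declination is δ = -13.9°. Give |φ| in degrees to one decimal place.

Polar day requires cos H₀ = −tan φ tan δ ≤ −1, i.e. tan φ tan δ ≥ 1.
The boundary is |tan φ| · |tan δ| = 1, so |φ| = 90° − |δ| = 90° − 13.9° = 76.1° in the southern hemisphere.

|φ| = 76.1°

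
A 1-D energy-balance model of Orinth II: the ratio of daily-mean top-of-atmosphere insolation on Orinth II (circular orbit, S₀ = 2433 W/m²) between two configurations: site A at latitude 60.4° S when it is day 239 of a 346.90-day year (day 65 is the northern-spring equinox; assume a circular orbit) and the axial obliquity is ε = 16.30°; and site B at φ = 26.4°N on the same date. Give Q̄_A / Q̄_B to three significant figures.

— Configuration A (φ=-60.4°):
Solar longitude: λ_s = 360° × (239 − 65)/346.90 = 180.571°.
sin δ = sin 16.30° × sin 180.571° = -0.00280, so δ = -0.160°.
cos H₀ = −tan(-60.4°) tan(-0.160°) = -0.0049, H₀ = 1.5757 rad.
Bracket: H₀ sin φ sin δ + cos φ cos δ sin H₀ = 1.5757×-0.86949×-0.00280 + 0.49394×1.00000×0.99999 = 0.003836 + 0.493935 = 0.497771.
Q̄ = (S₀/π) × [bracket] = (2433/π) × 0.497771 = 385.50 W/m².
— Configuration B (φ=+26.4°):
cos H₀ = −tan(+26.4°) tan(-0.160°) = 0.0014, H₀ = 1.5694 rad.
Bracket: H₀ sin φ sin δ + cos φ cos δ sin H₀ = 1.5694×0.44464×-0.00280 + 0.89571×1.00000×1.00000 = -0.001954 + 0.895710 = 0.893756.
Q̄ = (S₀/π) × [bracket] = (2433/π) × 0.893756 = 692.17 W/m².
Ratio Q̄_A / Q̄_B = 385.50 / 692.17 = 0.5569.

Q̄_A / Q̄_B ≈ 0.557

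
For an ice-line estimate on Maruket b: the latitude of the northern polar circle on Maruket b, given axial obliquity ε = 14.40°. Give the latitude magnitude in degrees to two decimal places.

75.60°

The polar circle is the lowest latitude that experiences at least one full rotation of continuous daylight at the northern-summer solstice; it lies at |φ| = 90° − ε = 90° − 14.40° = 75.60°.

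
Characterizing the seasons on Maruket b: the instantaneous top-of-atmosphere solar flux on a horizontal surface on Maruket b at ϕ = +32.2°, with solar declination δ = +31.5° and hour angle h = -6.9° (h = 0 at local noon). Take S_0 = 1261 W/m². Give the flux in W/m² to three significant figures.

1.25e+03 W/m²

cos θ_z = sin ϕ sin δ + cos ϕ cos δ cos h = 0.278427 + 0.716273 = 0.994700.
Flux = S_0 · cos θ_z = 1261 × 0.994700 = 1254 W/m².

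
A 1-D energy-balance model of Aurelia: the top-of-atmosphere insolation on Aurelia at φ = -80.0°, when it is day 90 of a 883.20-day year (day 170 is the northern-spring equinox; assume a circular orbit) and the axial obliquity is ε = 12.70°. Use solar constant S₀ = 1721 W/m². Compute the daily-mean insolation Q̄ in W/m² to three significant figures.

Solar longitude: λ_s = 360° × (90 − 170)/883.20 = -32.609°, i.e. -32.609° + 360° = 327.391°.
sin δ = sin 12.70° × sin 327.391° = -0.11847, so δ = -6.804°.
cos H₀ = −tan(-80.0°) tan(-6.804°) = -0.6767, H₀ = 2.3140 rad.
Bracket: H₀ sin φ sin δ + cos φ cos δ sin H₀ = 2.3140×-0.98481×-0.11847 + 0.17365×0.99296×0.73629 = 0.269975 + 0.126957 = 0.396932.
Q̄ = (S₀/π) × [bracket] = (1721/π) × 0.396932 = 217.4 W/m².

Q̄ ≈ 217 W/m²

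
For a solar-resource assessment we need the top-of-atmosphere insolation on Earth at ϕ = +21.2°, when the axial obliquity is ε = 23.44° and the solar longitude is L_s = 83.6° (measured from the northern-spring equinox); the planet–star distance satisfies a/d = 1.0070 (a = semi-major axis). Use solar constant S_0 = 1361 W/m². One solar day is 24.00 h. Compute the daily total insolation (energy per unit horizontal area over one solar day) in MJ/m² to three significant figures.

41.5 MJ/m²

Solar declination: sin δ = sin ε · sin L_s = sin 23.44° × sin 83.6° = 0.39531, so δ = +23.285°.
cos h₀ = −tan(+21.2°) tan(+23.285°) = -0.1669, h₀ = 1.7385 rad.
Bracket: h₀ sin ϕ sin δ + cos ϕ cos δ sin h₀ = 1.7385×0.36162×0.39531 + 0.93232×0.91855×0.98597 = 0.248522 + 0.844367 = 1.092889.
Inverse-square distance factor (a/d)² = 1.0070² = 1.014049.
Q̄ = (S_0/π) × 1.014049 × [bracket] = (1361/π) × 1.014049 × 1.092889 = 480.11 W/m².
Daily total = Q̄ × 24.00 h × 3600 s/h = 480.11 × 24.00 × 3600 / 10⁶ = 41.48 MJ/m².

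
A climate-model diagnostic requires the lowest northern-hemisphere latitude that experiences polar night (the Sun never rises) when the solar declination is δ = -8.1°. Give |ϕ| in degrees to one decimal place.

|ϕ| = 81.9°

Polar night requires cos h₀ = −tan ϕ tan δ ≥ 1, i.e. tan ϕ tan δ ≤ −1.
The boundary is |tan ϕ| · |tan δ| = 1, so |ϕ| = 90° − |δ| = 90° − 8.1° = 81.9° in the northern hemisphere.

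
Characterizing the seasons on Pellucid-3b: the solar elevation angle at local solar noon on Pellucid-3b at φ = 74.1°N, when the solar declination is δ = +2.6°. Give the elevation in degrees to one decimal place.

At local noon the hour angle is zero, so the zenith angle equals |φ − δ| = |+74.1° − (+2.600°)| = 71.500°.
Elevation = 90° − 71.500° = 18.5°.

18.5°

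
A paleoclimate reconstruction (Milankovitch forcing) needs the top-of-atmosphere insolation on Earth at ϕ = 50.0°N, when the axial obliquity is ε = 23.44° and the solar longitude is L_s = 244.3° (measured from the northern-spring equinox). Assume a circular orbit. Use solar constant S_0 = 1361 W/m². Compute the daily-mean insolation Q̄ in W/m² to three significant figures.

Q̄ ≈ 101 W/m²

Solar declination: sin δ = sin ε · sin L_s = sin 23.44° × sin 244.3° = -0.35844, so δ = -21.004°.
cos h₀ = −tan(+50.0°) tan(-21.004°) = 0.4576, h₀ = 1.0955 rad.
Bracket: h₀ sin ϕ sin δ + cos ϕ cos δ sin h₀ = 1.0955×0.76604×-0.35844 + 0.64279×0.93355×0.88917 = -0.300802 + 0.533570 = 0.232768.
Q̄ = (S_0/π) × [bracket] = (1361/π) × 0.232768 = 100.8 W/m².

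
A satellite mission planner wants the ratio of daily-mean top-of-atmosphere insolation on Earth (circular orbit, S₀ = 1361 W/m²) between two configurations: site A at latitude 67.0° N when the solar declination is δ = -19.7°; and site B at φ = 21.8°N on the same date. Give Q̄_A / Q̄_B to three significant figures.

Q̄_A / Q̄_B ≈ 0.0315

— Configuration A (φ=+67.0°):
cos H₀ = −tan(+67.0°) tan(-19.700°) = 0.8435, H₀ = 0.5670 rad.
Bracket: H₀ sin φ sin δ + cos φ cos δ sin H₀ = 0.5670×0.92050×-0.33710 + 0.39073×0.94147×0.53710 = -0.175940 + 0.197578 = 0.021638.
Q̄ = (S₀/π) × [bracket] = (1361/π) × 0.021638 = 9.3740 W/m².
— Configuration B (φ=+21.8°):
cos H₀ = −tan(+21.8°) tan(-19.700°) = 0.1432, H₀ = 1.4271 rad.
Bracket: H₀ sin φ sin δ + cos φ cos δ sin H₀ = 1.4271×0.37137×-0.33710 + 0.92849×0.94147×0.98969 = -0.178657 + 0.865133 = 0.686476.
Q̄ = (S₀/π) × [bracket] = (1361/π) × 0.686476 = 297.39 W/m².
Ratio Q̄_A / Q̄_B = 9.3740 / 297.39 = 0.03152.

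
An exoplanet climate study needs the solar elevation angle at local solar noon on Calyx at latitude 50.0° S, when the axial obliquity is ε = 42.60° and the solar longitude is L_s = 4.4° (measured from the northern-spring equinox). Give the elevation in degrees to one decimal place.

37.0°

Solar declination: sin δ = sin ε · sin L_s = sin 42.60° × sin 4.4° = 0.05193, so δ = +2.977°.
At local noon the hour angle is zero, so the zenith angle equals |ϕ − δ| = |-50.0° − (+2.977°)| = 52.977°.
Elevation = 90° − 52.977° = 37.0°.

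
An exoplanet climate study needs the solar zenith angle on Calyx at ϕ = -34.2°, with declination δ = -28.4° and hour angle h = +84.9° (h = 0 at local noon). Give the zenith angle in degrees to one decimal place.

θ_z = 70.6°

cos θ_z = sin ϕ sin δ + cos ϕ cos δ cos h = 0.267340 + 0.064674 = 0.332014.
θ_z = arccos(0.332014) = 70.6°.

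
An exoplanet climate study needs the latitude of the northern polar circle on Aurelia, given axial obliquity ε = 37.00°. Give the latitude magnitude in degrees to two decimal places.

53.00°

The polar circle is the lowest latitude that experiences at least one full rotation of continuous daylight at the northern-summer solstice; it lies at |φ| = 90° − ε = 90° − 37.00° = 53.00°.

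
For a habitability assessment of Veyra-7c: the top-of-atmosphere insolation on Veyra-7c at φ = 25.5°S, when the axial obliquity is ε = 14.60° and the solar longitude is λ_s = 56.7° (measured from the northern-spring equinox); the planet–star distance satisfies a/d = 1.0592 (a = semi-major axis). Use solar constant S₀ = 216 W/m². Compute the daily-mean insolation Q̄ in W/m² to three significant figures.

Q̄ ≈ 57.4 W/m²

Solar declination: sin δ = sin ε · sin λ_s = sin 14.60° × sin 56.7° = 0.21068, so δ = +12.162°.
cos H₀ = −tan(-25.5°) tan(+12.162°) = 0.1028, H₀ = 1.4678 rad.
Bracket: H₀ sin φ sin δ + cos φ cos δ sin H₀ = 1.4678×-0.43051×0.21068 + 0.90259×0.97755×0.99470 = -0.133129 + 0.877651 = 0.744522.
Inverse-square distance factor (a/d)² = 1.0592² = 1.121905.
Q̄ = (S₀/π) × 1.121905 × [bracket] = (216/π) × 1.121905 × 0.744522 = 57.43 W/m².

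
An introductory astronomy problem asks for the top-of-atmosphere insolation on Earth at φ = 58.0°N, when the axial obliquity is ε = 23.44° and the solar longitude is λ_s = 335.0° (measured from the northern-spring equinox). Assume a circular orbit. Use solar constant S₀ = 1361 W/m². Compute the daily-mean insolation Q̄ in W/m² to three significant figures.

Q̄ ≈ 138 W/m²

Solar declination: sin δ = sin ε · sin λ_s = sin 23.44° × sin 335.0° = -0.16811, so δ = -9.678°.
cos H₀ = −tan(+58.0°) tan(-9.678°) = 0.2729, H₀ = 1.2944 rad.
Bracket: H₀ sin φ sin δ + cos φ cos δ sin H₀ = 1.2944×0.84805×-0.16811 + 0.52992×0.98577×0.96204 = -0.184537 + 0.502550 = 0.318013.
Q̄ = (S₀/π) × [bracket] = (1361/π) × 0.318013 = 137.8 W/m².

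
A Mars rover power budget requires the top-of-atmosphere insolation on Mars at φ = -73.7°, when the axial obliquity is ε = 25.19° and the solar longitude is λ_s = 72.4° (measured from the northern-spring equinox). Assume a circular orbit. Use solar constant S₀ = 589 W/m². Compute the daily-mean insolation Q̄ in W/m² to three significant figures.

Solar declination: sin δ = sin ε · sin λ_s = sin 25.19° × sin 72.4° = 0.40570, so δ = +23.935°.
cos H₀ = −tan(-73.7°) tan(+23.935°) = 1.5179 ≥ 1 ⇒ polar night, H₀ = 0 and Q̄ = 0.

Q̄ ≈ 0.00 W/m²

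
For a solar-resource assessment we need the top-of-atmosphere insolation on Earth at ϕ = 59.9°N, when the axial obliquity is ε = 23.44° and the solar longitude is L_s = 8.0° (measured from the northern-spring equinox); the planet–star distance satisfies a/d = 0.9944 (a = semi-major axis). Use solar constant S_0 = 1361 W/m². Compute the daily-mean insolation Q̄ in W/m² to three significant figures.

Solar declination: sin δ = sin ε · sin L_s = sin 23.44° × sin 8.0° = 0.05536, so δ = +3.174°.
cos h₀ = −tan(+59.9°) tan(+3.174°) = -0.0957, h₀ = 1.6666 rad.
Bracket: h₀ sin ϕ sin δ + cos ϕ cos δ sin h₀ = 1.6666×0.86515×0.05536 + 0.50151×0.99847×0.99542 = 0.079821 + 0.498449 = 0.578270.
Inverse-square distance factor (a/d)² = 0.9944² = 0.988831.
Q̄ = (S_0/π) × 0.988831 × [bracket] = (1361/π) × 0.988831 × 0.578270 = 247.7 W/m².

Q̄ ≈ 248 W/m²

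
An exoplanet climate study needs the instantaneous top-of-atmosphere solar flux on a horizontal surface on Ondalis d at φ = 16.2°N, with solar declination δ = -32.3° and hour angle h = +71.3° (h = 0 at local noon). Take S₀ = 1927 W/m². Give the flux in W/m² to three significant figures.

cos θ_z = sin φ sin δ + cos φ cos δ cos h = -0.149080 + 0.260241 = 0.111161.
Flux = S₀ · cos θ_z = 1927 × 0.111161 = 214.2 W/m².

214 W/m²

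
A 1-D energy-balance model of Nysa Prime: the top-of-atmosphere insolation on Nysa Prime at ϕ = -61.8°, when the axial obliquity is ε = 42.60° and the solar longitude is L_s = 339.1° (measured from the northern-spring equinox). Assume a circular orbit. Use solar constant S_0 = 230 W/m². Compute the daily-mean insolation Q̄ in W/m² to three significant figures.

Solar declination: sin δ = sin ε · sin L_s = sin 42.60° × sin 339.1° = -0.24147, so δ = -13.973°.
cos h₀ = −tan(-61.8°) tan(-13.973°) = -0.4641, h₀ = 2.0534 rad.
Bracket: h₀ sin ϕ sin δ + cos ϕ cos δ sin h₀ = 2.0534×-0.88130×-0.24147 + 0.47255×0.97041×0.88580 = 0.436979 + 0.406199 = 0.843178.
Q̄ = (S_0/π) × [bracket] = (230/π) × 0.843178 = 61.73 W/m².

Q̄ ≈ 61.7 W/m²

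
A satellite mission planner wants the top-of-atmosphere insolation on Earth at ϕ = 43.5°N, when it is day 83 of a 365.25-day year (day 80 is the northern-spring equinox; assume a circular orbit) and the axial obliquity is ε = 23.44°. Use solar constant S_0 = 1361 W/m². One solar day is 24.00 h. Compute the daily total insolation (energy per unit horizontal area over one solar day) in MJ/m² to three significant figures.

Solar longitude: L_s = 360° × (83 − 80)/365.25 = 2.957°.
sin δ = sin 23.44° × sin 2.957° = 0.02052, so δ = +1.176°.
cos h₀ = −tan(+43.5°) tan(+1.176°) = -0.0195, h₀ = 1.5903 rad.
Bracket: h₀ sin ϕ sin δ + cos ϕ cos δ sin h₀ = 1.5903×0.68835×0.02052 + 0.72537×0.99979×0.99981 = 0.022463 + 0.725080 = 0.747543.
Q̄ = (S_0/π) × [bracket] = (1361/π) × 0.747543 = 323.85 W/m².
Daily total = Q̄ × 24.00 h × 3600 s/h = 323.85 × 24.00 × 3600 / 10⁶ = 27.98 MJ/m².

28.0 MJ/m²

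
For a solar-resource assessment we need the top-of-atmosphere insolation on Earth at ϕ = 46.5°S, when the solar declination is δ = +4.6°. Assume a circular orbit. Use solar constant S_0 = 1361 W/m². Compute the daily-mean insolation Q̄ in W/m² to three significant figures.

cos h₀ = −tan(-46.5°) tan(+4.600°) = 0.0848, h₀ = 1.4859 rad.
Bracket: h₀ sin ϕ sin δ + cos ϕ cos δ sin h₀ = 1.4859×-0.72537×0.08020 + 0.68835×0.99678×0.99640 = -0.086442 + 0.683663 = 0.597221.
Q̄ = (S_0/π) × [bracket] = (1361/π) × 0.597221 = 258.7 W/m².

Q̄ ≈ 259 W/m²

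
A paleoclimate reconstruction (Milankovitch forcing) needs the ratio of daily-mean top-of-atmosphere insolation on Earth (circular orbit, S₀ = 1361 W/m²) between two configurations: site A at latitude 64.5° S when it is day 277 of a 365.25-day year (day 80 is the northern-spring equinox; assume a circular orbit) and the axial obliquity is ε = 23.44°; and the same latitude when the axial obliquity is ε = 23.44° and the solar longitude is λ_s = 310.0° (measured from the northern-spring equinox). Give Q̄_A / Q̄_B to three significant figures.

— Configuration A (φ=-64.5°):
Solar longitude: λ_s = 360° × (277 − 80)/365.25 = 194.168°.
sin δ = sin 23.44° × sin 194.168° = -0.09737, so δ = -5.588°.
cos H₀ = −tan(-64.5°) tan(-5.588°) = -0.2051, H₀ = 1.7774 rad.
Bracket: H₀ sin φ sin δ + cos φ cos δ sin H₀ = 1.7774×-0.90259×-0.09737 + 0.43051×0.99525×0.97874 = 0.156207 + 0.419356 = 0.575563.
Q̄ = (S₀/π) × [bracket] = (1361/π) × 0.575563 = 249.35 W/m².
— Configuration B (φ=-64.5°):
Solar declination: sin δ = sin ε · sin λ_s = sin 23.44° × sin 310.0° = -0.30472, so δ = -17.742°.
cos H₀ = −tan(-64.5°) tan(-17.742°) = -0.6708, H₀ = 2.3060 rad.
Bracket: H₀ sin φ sin δ + cos φ cos δ sin H₀ = 2.3060×-0.90259×-0.30472 + 0.43051×0.95244×0.74167 = 0.634236 + 0.304111 = 0.938347.
Q̄ = (S₀/π) × [bracket] = (1361/π) × 0.938347 = 406.51 W/m².
Ratio Q̄_A / Q̄_B = 249.35 / 406.51 = 0.6134.

Q̄_A / Q̄_B ≈ 0.613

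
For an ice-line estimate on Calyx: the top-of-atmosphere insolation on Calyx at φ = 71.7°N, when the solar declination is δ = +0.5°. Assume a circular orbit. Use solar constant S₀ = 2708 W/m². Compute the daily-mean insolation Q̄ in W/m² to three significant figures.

Q̄ ≈ 282 W/m²

cos H₀ = −tan(+71.7°) tan(+0.500°) = -0.0264, H₀ = 1.5972 rad.
Bracket: H₀ sin φ sin δ + cos φ cos δ sin H₀ = 1.5972×0.94943×0.00873 + 0.31399×0.99996×0.99965 = 0.013238 + 0.313868 = 0.327106.
Q̄ = (S₀/π) × [bracket] = (2708/π) × 0.327106 = 282.0 W/m².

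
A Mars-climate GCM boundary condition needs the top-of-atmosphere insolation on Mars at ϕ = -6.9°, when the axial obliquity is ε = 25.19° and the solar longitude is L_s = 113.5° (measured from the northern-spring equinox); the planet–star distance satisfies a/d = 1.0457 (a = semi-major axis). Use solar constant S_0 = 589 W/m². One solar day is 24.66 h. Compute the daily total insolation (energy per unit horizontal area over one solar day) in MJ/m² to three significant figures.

Solar declination: sin δ = sin ε · sin L_s = sin 25.19° × sin 113.5° = 0.39032, so δ = +22.974°.
cos h₀ = −tan(-6.9°) tan(+22.974°) = 0.0513, h₀ = 1.5195 rad.
Bracket: h₀ sin ϕ sin δ + cos ϕ cos δ sin h₀ = 1.5195×-0.12014×0.39032 + 0.99276×0.92068×0.99868 = -0.071254 + 0.912808 = 0.841554.
Inverse-square distance factor (a/d)² = 1.0457² = 1.093488.
Q̄ = (S_0/π) × 1.093488 × [bracket] = (589/π) × 1.093488 × 0.841554 = 172.53 W/m².
Daily total = Q̄ × 24.66 h × 3600 s/h = 172.53 × 24.66 × 3600 / 10⁶ = 15.32 MJ/m².

15.3 MJ/m²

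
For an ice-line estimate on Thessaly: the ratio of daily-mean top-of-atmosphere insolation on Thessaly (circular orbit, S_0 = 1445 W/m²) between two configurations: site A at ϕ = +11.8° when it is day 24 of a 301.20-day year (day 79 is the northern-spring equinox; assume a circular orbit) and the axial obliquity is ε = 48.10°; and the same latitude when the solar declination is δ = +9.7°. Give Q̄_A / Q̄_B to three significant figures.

Q̄_A / Q̄_B ≈ 0.505

— Configuration A (ϕ=+11.8°):
Solar longitude: L_s = 360° × (24 − 79)/301.20 = -65.737°, i.e. -65.737° + 360° = 294.263°.
sin δ = sin 48.10° × sin 294.263° = -0.67857, so δ = -42.732°.
cos h₀ = −tan(+11.8°) tan(-42.732°) = 0.1930, h₀ = 1.3766 rad.
Bracket: h₀ sin ϕ sin δ + cos ϕ cos δ sin h₀ = 1.3766×0.20450×-0.67857 + 0.97887×0.73454×0.98120 = -0.191027 + 0.705502 = 0.514475.
Q̄ = (S_0/π) × [bracket] = (1445/π) × 0.514475 = 236.64 W/m².
— Configuration B (ϕ=+11.8°):
cos h₀ = −tan(+11.8°) tan(+9.700°) = -0.0357, h₀ = 1.6065 rad.
Bracket: h₀ sin ϕ sin δ + cos ϕ cos δ sin h₀ = 1.6065×0.20450×0.16849 + 0.97887×0.98570×0.99936 = 0.055354 + 0.964255 = 1.019609.
Q̄ = (S_0/π) × [bracket] = (1445/π) × 1.019609 = 468.98 W/m².
Ratio Q̄_A / Q̄_B = 236.64 / 468.98 = 0.5046.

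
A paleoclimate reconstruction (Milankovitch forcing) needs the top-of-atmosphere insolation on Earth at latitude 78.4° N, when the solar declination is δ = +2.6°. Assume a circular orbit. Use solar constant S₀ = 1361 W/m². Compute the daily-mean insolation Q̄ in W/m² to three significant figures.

cos H₀ = −tan(+78.4°) tan(+2.600°) = -0.2212, H₀ = 1.7939 rad.
Bracket: H₀ sin φ sin δ + cos φ cos δ sin H₀ = 1.7939×0.97958×0.04536 + 0.20108×0.99897×0.97522 = 0.079710 + 0.195895 = 0.275605.
Q̄ = (S₀/π) × [bracket] = (1361/π) × 0.275605 = 119.4 W/m².

Q̄ ≈ 119 W/m²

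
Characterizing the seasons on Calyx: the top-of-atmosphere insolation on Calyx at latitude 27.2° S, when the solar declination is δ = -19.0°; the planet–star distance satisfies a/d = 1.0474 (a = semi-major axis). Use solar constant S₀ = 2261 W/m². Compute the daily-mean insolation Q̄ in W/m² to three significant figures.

cos H₀ = −tan(-27.2°) tan(-19.000°) = -0.1770, H₀ = 1.7487 rad.
Bracket: H₀ sin φ sin δ + cos φ cos δ sin H₀ = 1.7487×-0.45710×-0.32557 + 0.88942×0.94552×0.98422 = 0.260238 + 0.827694 = 1.087932.
Inverse-square distance factor (a/d)² = 1.0474² = 1.097047.
Q̄ = (S₀/π) × 1.097047 × [bracket] = (2261/π) × 1.097047 × 1.087932 = 859.0 W/m².

Q̄ ≈ 859 W/m²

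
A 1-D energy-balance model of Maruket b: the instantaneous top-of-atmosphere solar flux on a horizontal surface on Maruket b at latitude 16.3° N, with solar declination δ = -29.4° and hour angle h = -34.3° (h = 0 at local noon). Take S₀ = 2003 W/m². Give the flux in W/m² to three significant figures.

cos θ_z = sin φ sin δ + cos φ cos δ cos h = -0.137780 + 0.690780 = 0.553000.
Flux = S₀ · cos θ_z = 2003 × 0.553000 = 1108 W/m².

1.11e+03 W/m²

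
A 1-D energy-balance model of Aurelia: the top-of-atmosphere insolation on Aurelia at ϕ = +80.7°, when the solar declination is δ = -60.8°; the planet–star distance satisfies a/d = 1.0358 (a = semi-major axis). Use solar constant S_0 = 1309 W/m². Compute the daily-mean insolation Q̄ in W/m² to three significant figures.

Q̄ ≈ 0.00 W/m²

cos h₀ = −tan(+80.7°) tan(-60.800°) = 10.9265 ≥ 1 ⇒ polar night, h₀ = 0 and Q̄ = 0.
Inverse-square distance factor (a/d)² = 1.0358² = 1.072882.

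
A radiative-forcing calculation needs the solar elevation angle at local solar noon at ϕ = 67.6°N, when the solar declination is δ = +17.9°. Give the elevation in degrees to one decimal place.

At local noon the hour angle is zero, so the zenith angle equals |ϕ − δ| = |+67.6° − (+17.900°)| = 49.700°.
Elevation = 90° − 49.700° = 40.3°.

40.3°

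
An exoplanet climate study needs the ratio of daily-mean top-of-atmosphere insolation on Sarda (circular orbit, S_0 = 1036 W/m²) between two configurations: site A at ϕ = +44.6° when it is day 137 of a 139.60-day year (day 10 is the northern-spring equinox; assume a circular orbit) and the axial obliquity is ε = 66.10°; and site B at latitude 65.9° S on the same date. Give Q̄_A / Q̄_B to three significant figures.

— Configuration A (ϕ=+44.6°):
Solar longitude: L_s = 360° × (137 − 10)/139.60 = 327.507°.
sin δ = sin 66.10° × sin 327.507° = -0.49113, so δ = -29.415°.
cos h₀ = −tan(+44.6°) tan(-29.415°) = 0.5560, h₀ = 0.9812 rad.
Bracket: h₀ sin ϕ sin δ + cos ϕ cos δ sin h₀ = 0.9812×0.70215×-0.49113 + 0.71203×0.87109×0.83118 = -0.338364 + 0.515533 = 0.177169.
Q̄ = (S_0/π) × [bracket] = (1036/π) × 0.177169 = 58.425 W/m².
— Configuration B (ϕ=-65.9°):
cos h₀ = −tan(-65.9°) tan(-29.415°) = -1.2604 ≤ −1 ⇒ polar day, h₀ = π.
Bracket: h₀ sin ϕ sin δ + cos ϕ cos δ sin h₀ = 3.1416×-0.91283×-0.49113 + 0.40833×0.87109×0.00000 = 1.408436 + 0.000000 = 1.408436.
Q̄ = (S_0/π) × [bracket] = (1036/π) × 1.408436 = 464.46 W/m².
Ratio Q̄_A / Q̄_B = 58.425 / 464.46 = 0.1258.

Q̄_A / Q̄_B ≈ 0.126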